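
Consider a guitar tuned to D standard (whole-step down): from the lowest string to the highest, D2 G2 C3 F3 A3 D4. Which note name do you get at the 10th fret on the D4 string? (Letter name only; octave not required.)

C

The open D4 string plus 10 semitones: D–D#–E–F–…–A#–B–C.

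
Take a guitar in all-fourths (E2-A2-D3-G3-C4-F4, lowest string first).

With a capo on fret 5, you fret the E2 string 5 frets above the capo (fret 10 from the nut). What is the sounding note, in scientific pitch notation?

D3

The capo raises the open E2 by 5 semitones to A2; fretting 5 more gives E2 + 5 + 5 = E2 + 10 semitones = D3.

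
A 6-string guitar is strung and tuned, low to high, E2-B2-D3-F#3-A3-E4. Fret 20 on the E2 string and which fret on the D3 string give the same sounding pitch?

10

Fret 20 on E2 is MIDI 40 + 20 = 60 (C4). On the D3 string (open MIDI 50), that pitch is 60 − 50 = fret 10.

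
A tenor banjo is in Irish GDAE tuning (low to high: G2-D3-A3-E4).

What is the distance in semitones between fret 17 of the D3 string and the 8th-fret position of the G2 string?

16 semitones

D3 at fret 17 → G4 (MIDI 67); G2 at fret 8 → D♯3 (MIDI 51).
67 − 51 = 16, so the two pitches are 16 semitones apart, with G4 the higher.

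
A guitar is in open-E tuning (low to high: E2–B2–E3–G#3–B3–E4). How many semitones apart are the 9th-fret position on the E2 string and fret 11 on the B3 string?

E2 at fret 9 → C#3 (MIDI 49); B3 at fret 11 → A#4 (MIDI 70).
49 − 70 = -21, so the two pitches are 21 semitones apart, with A#4 the higher.

21 semitones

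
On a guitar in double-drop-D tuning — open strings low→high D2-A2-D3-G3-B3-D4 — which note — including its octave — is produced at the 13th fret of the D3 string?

D#4

D3 is MIDI 50. Adding 13 gives 63, which is D#4.
(Equivalently spelled Eb4.)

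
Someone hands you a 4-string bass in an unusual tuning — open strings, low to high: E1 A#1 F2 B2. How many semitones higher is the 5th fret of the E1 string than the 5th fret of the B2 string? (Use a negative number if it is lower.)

E1 at fret 5 → A1 (MIDI 33); B2 at fret 5 → E3 (MIDI 52).
33 − 52 = -19, so the two pitches are 19 semitones apart.

-19 semitones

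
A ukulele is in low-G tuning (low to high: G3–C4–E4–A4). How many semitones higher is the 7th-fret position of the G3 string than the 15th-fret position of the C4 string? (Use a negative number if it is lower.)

G3 at fret 7 → D4 (MIDI 62); C4 at fret 15 → D#5 (MIDI 75).
62 − 75 = -13, so the two pitches are 13 semitones apart.

-13 semitones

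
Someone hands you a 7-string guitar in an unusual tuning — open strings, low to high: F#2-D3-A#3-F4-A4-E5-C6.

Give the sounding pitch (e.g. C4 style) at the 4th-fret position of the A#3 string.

D4

A#3 is MIDI 58. Adding 4 gives 62, which is D4.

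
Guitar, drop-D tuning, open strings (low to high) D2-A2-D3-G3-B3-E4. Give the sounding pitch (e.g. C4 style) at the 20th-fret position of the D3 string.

A#4

The open D3 string plus 20 semitones: D–D#–E–F–…–G#–A–A#.
The walk passes from B into C once, so the octave number goes from 3 to 4.
(Equivalently spelled Bb4.)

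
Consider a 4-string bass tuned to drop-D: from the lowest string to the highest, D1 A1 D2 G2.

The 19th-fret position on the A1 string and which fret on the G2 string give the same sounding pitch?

9

A1 at fret 19 is A1 + 19 semitones = E3.
The open G2 string is 10 semitones above the open A1, so the same pitch on the G2 string lies at fret 19 − 10 = 9.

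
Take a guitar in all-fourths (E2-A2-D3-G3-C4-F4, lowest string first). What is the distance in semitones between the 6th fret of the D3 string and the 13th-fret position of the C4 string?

17 semitones

D3 at fret 6 → G#3 (MIDI 56); C4 at fret 13 → C#5 (MIDI 73).
56 − 73 = -17, so the two pitches are 17 semitones apart, with C#5 the higher.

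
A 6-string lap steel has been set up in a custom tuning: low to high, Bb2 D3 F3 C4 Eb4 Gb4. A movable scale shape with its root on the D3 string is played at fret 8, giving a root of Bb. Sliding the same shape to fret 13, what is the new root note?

Eb

Moving from fret 8 to fret 13 shifts the root by 5 semitones.
Bb up 5 semitones is Eb.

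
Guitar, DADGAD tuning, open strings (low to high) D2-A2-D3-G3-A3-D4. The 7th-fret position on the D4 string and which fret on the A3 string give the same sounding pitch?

Fret 7 on D4 is MIDI 62 + 7 = 69 (A4). On the A3 string (open MIDI 57), that pitch is 69 − 57 = fret 12.

12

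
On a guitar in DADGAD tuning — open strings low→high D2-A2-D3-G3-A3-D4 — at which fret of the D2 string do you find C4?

22

C4 is 22 semitones above the open D2 (D–D#–E–F–…–A#–B–C), so it sits at fret 22.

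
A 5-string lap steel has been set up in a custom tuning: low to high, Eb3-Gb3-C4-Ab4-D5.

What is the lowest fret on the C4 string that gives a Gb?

From C4, count semitones up the chromatic scale until reaching Gb: C–Db–D–Eb–E–F–Gb — 6 steps.

6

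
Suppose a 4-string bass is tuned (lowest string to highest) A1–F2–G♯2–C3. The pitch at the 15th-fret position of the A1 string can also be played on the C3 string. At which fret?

Fret 15 on A1 is MIDI 33 + 15 = 48 (C3). On the C3 string (open MIDI 48), that pitch is 48 − 48 = fret 0.

0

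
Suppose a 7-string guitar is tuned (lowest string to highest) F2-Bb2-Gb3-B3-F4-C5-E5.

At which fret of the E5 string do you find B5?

B5 is 7 semitones above the open E5 (E–F–Gb–G–Ab–A–Bb–B), so it sits at fret 7.

7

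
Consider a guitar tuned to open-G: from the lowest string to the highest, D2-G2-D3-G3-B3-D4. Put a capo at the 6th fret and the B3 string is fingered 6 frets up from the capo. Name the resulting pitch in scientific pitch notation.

B4

The capo raises the open B3 by 6 semitones to F4; fretting 6 more gives B3 + 6 + 6 = B3 + 12 semitones = B4.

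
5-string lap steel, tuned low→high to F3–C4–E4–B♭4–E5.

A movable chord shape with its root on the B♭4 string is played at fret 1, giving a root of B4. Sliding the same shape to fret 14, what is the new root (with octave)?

Moving from fret 1 to fret 14 shifts the root by 13 semitones.
B4 up 13 semitones is C6.

C6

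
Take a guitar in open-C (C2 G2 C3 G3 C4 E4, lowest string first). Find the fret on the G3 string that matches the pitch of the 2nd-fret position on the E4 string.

Fret 2 on E4 is MIDI 64 + 2 = 66 (F♯4). On the G3 string (open MIDI 55), that pitch is 66 − 55 = fret 11.

11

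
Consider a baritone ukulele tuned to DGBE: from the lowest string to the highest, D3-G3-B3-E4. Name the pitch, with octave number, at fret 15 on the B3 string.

D5

The open B3 string plus 15 semitones: B–C–C#–D–…–C–C#–D.
The walk passes from B into C 2 times, so the octave number goes from 3 to 5.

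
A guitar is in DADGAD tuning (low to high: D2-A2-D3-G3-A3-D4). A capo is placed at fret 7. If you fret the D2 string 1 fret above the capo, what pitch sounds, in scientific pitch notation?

A#2

The capo raises the open D2 by 7 semitones to A2; fretting 1 more gives D2 + 7 + 1 = D2 + 8 semitones = A#2.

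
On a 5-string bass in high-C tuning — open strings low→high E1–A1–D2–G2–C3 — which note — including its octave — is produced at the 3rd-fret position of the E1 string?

G1

The open E1 string plus 3 semitones: E–F–F#–G.
No B→C boundary is crossed, so the octave stays at 1.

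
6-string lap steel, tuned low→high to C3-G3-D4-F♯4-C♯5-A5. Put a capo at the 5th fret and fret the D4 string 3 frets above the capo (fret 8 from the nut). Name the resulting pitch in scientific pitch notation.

The capo raises the open D4 by 5 semitones to G4; fretting 3 more gives D4 + 5 + 3 = D4 + 8 semitones = A♯4.

A♯4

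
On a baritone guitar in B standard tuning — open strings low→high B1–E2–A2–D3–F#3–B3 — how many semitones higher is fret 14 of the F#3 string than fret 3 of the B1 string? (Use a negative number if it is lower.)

30 semitones

F#3 at fret 14 → G#4 (MIDI 68); B1 at fret 3 → D2 (MIDI 38).
68 − 38 = 30, so the two pitches are 30 semitones apart.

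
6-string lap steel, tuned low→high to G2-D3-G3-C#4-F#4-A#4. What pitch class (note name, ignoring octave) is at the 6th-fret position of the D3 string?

D3 is MIDI 50. Adding 6 gives 56; 56 mod 12 = 8, i.e. G#.
(Equivalently spelled Ab.)

G#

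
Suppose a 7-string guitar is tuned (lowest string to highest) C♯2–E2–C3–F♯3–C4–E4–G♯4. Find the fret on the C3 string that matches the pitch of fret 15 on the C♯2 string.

4

Fret 15 on C♯2 is MIDI 37 + 15 = 52 (E3). On the C3 string (open MIDI 48), that pitch is 52 − 48 = fret 4.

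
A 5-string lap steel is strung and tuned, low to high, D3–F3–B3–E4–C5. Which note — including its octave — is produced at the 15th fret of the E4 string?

G5

The open E4 string plus 15 semitones: E–F–F#–G–…–F–F#–G.
The walk passes from B into C once, so the octave number goes from 4 to 5.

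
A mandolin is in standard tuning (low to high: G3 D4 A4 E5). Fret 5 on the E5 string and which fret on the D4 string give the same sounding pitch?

Fret 5 on E5 is MIDI 76 + 5 = 81 (A5). On the D4 string (open MIDI 62), that pitch is 81 − 62 = fret 19.

19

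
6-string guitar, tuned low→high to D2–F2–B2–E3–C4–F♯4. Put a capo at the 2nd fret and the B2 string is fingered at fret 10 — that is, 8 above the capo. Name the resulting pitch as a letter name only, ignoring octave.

A

The capo raises the open B2 by 2 semitones to C♯3; fretting 8 more gives B2 + 2 + 8 = B2 + 10 semitones, landing on A.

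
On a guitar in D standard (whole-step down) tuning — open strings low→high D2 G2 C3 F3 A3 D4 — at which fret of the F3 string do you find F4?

F4 is 12 semitones above the open F3 (F–F#–G–G#–…–D#–E–F), so it sits at fret 12.

12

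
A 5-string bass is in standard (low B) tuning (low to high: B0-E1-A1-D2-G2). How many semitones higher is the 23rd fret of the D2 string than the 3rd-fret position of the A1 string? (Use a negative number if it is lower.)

25 semitones

D2 at fret 23 → C♯4 (MIDI 61); A1 at fret 3 → C2 (MIDI 36).
61 − 36 = 25, so the two pitches are 25 semitones apart.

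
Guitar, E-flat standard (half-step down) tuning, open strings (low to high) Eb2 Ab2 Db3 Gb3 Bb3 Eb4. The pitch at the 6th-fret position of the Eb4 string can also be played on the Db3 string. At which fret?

20

Eb4 at fret 6 is Eb4 + 6 semitones = A4.
The open Db3 string is 14 semitones below the open Eb4, so the same pitch on the Db3 string lies at fret 6 + 14 = 20.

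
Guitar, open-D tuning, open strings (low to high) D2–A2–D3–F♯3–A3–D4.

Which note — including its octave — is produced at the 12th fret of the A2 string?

A2 is MIDI 45. Adding 12 gives 57, which is A3.

A3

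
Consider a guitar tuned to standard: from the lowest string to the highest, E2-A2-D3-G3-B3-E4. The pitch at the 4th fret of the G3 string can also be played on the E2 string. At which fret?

Fret 4 on G3 is MIDI 55 + 4 = 59 (B3). On the E2 string (open MIDI 40), that pitch is 59 − 40 = fret 19.

19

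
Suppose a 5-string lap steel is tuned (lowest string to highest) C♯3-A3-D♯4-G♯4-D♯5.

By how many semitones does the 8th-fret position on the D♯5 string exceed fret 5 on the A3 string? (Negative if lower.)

21 semitones

D♯5 at fret 8 → B5 (MIDI 83); A3 at fret 5 → D4 (MIDI 62).
83 − 62 = 21, so the two pitches are 21 semitones apart.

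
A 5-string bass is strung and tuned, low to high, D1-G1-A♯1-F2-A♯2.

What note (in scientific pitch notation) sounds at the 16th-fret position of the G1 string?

G1 is MIDI 31. Adding 16 gives 47, which is B2.

B2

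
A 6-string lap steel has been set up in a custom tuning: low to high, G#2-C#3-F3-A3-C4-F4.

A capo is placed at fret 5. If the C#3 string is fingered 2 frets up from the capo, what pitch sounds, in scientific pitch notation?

G#3

The capo raises the open C#3 by 5 semitones to F#3; fretting 2 more gives C#3 + 5 + 2 = C#3 + 7 semitones = G#3.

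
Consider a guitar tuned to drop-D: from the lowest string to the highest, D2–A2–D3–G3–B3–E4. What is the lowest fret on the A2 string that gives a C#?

4

From A2, count semitones up the chromatic scale until reaching C#: A–A#–B–C–C# — 4 steps.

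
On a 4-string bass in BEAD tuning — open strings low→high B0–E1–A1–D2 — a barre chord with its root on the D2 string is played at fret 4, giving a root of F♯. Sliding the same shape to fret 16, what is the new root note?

F♯

Moving from fret 4 to fret 16 shifts the root by 12 semitones.
F♯ up 12 semitones is F♯.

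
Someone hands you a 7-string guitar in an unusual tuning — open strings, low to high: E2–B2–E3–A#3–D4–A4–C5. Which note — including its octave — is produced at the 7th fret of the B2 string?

F#3

B2 is MIDI 47. Adding 7 gives 54, which is F#3.
(Equivalently spelled Gb3.)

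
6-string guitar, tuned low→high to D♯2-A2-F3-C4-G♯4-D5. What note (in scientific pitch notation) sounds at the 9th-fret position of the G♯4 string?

G♯4 is MIDI 68. Adding 9 gives 77, which is F5.

F5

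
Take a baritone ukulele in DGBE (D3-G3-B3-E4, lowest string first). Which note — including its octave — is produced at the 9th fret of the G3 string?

Each fret is one semitone, so G3 + 9 = E4.

E4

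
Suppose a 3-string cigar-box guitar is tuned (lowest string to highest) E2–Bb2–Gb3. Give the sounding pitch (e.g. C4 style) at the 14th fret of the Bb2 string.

C4

Each fret is one semitone, so Bb2 + 14 = C4.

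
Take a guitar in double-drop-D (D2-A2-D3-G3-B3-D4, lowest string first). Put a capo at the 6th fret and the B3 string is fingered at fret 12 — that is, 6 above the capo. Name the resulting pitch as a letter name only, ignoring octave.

B

The capo raises the open B3 by 6 semitones to F4; fretting 6 more gives B3 + 6 + 6 = B3 + 12 semitones, landing on B.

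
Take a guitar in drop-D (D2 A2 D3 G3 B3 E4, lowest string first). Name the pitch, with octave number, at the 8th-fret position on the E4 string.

C5

E4 is MIDI 64. Adding 8 gives 72, which is C5.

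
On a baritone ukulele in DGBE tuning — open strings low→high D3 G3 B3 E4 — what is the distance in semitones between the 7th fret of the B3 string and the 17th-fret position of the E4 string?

B3 at fret 7 → F#4 (MIDI 66); E4 at fret 17 → A5 (MIDI 81).
66 − 81 = -15, so the two pitches are 15 semitones apart, with A5 the higher.

15 semitones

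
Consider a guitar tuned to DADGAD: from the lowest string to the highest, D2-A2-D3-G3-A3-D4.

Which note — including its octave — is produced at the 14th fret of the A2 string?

B3

Each fret is one semitone, so A2 + 14 = B3.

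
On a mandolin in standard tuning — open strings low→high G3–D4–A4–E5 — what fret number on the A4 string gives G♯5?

11

G♯5 is 11 semitones above the open A4 (A–A#–B–C–…–F#–G–G#), so it sits at fret 11.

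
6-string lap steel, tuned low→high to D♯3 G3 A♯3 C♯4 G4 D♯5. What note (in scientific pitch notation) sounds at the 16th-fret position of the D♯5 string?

G6

The open D♯5 string plus 16 semitones: D#–E–F–F#–…–F–F#–G.
The walk passes from B into C once, so the octave number goes from 5 to 6.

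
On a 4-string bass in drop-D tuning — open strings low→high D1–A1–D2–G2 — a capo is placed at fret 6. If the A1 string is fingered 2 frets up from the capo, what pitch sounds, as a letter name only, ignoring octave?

F

The capo raises the open A1 by 6 semitones to D#2; fretting 2 more gives A1 + 6 + 2 = A1 + 8 semitones, landing on F.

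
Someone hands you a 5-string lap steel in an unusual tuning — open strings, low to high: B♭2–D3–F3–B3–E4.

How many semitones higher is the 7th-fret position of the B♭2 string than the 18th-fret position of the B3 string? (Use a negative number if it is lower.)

B♭2 at fret 7 → F3 (MIDI 53); B3 at fret 18 → F5 (MIDI 77).
53 − 77 = -24, so the two pitches are 24 semitones apart.

-24 semitones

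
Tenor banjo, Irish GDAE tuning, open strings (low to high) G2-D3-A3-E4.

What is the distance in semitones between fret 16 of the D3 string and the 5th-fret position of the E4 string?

3 semitones

D3 at fret 16 → F#4 (MIDI 66); E4 at fret 5 → A4 (MIDI 69).
66 − 69 = -3, so the two pitches are 3 semitones apart, with A4 the higher.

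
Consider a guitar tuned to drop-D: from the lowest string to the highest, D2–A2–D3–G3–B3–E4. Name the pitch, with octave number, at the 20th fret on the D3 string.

The open D3 string plus 20 semitones: D–D#–E–F–…–G#–A–A#.
The walk passes from B into C once, so the octave number goes from 3 to 4.

A#4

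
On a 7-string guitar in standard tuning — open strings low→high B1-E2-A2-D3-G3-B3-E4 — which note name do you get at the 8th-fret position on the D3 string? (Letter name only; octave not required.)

A♯

D3 is MIDI 50. Adding 8 gives 58; 58 mod 12 = 10, i.e. A♯.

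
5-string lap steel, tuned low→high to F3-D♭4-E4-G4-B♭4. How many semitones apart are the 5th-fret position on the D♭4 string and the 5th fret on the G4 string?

D♭4 at fret 5 → G♭4 (MIDI 66); G4 at fret 5 → C5 (MIDI 72).
66 − 72 = -6, so the two pitches are 6 semitones apart, with C5 the higher.

6 semitones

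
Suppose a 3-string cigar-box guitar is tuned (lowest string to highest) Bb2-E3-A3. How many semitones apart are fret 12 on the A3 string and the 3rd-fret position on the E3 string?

A3 at fret 12 → A4 (MIDI 69); E3 at fret 3 → G3 (MIDI 55).
69 − 55 = 14, so the two pitches are 14 semitones apart, with A4 the higher.

14 semitones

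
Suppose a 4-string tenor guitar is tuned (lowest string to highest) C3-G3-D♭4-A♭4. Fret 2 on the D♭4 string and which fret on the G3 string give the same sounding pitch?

8

D♭4 at fret 2 is D♭4 + 2 semitones = E♭4.
The open G3 string is 6 semitones below the open D♭4, so the same pitch on the G3 string lies at fret 2 + 6 = 8.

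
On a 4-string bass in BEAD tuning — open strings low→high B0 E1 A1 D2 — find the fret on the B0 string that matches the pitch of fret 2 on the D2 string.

17

D2 at fret 2 is D2 + 2 semitones = E2.
The open B0 string is 15 semitones below the open D2, so the same pitch on the B0 string lies at fret 2 + 15 = 17.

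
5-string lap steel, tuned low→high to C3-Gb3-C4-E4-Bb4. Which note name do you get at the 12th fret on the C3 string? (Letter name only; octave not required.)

C

Each fret is one semitone, so C3 + 12 = C.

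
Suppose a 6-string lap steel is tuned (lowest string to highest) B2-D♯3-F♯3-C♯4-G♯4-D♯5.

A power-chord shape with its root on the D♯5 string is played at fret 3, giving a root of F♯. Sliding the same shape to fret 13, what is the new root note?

Moving from fret 3 to fret 13 shifts the root by 10 semitones.
F♯ up 10 semitones is E.

E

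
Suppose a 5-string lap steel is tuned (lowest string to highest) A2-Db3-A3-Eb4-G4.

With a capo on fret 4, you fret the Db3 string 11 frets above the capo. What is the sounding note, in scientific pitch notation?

E4

The capo raises the open Db3 by 4 semitones to F3; fretting 11 more gives Db3 + 4 + 11 = Db3 + 15 semitones = E4.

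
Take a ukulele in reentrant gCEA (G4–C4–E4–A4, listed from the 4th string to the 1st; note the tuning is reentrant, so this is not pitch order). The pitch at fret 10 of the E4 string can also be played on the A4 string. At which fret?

E4 at fret 10 is E4 + 10 semitones = D5.
The open A4 string is 5 semitones above the open E4, so the same pitch on the A4 string lies at fret 10 − 5 = 5.

5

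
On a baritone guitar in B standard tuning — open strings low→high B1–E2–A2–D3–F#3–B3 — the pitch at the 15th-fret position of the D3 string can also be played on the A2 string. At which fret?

Fret 15 on D3 is MIDI 50 + 15 = 65 (F4). On the A2 string (open MIDI 45), that pitch is 65 − 45 = fret 20.

20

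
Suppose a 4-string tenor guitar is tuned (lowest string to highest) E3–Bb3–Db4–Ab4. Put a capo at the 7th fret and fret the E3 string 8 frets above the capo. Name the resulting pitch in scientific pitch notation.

The capo raises the open E3 by 7 semitones to B3; fretting 8 more gives E3 + 7 + 8 = E3 + 15 semitones = G4.

G4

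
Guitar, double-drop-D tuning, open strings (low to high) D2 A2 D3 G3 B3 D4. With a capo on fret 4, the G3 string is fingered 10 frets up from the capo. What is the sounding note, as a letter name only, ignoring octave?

The capo raises the open G3 by 4 semitones to B3; fretting 10 more gives G3 + 4 + 10 = G3 + 14 semitones, landing on A.

A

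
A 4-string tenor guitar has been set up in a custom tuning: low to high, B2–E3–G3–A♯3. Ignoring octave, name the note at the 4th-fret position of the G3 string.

G3 is MIDI 55. Adding 4 gives 59; 59 mod 12 = 11, i.e. B.

B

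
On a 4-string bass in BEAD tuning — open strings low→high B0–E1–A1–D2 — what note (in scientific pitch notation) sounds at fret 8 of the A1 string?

A1 is MIDI 33. Adding 8 gives 41, which is F2.

F2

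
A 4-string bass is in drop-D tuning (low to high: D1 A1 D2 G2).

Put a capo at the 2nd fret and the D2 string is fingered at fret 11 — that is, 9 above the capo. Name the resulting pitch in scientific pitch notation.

The capo raises the open D2 by 2 semitones to E2; fretting 9 more gives D2 + 2 + 9 = D2 + 11 semitones = C#3.
(Also written Db.)

C#3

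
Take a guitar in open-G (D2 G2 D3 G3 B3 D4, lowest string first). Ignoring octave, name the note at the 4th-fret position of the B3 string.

B3 is MIDI 59. Adding 4 gives 63; 63 mod 12 = 3, i.e. D♯.
(Equivalently spelled E♭.)

D♯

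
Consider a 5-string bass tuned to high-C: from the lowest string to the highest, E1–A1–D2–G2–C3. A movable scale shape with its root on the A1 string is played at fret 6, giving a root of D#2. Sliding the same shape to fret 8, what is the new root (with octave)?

Moving from fret 6 to fret 8 shifts the root by 2 semitones.
D#2 up 2 semitones is F2.

F2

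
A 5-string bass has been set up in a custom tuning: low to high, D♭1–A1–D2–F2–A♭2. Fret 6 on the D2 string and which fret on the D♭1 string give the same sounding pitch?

D2 at fret 6 is D2 + 6 semitones = A♭2.
The open D♭1 string is 13 semitones below the open D2, so the same pitch on the D♭1 string lies at fret 6 + 13 = 19.

19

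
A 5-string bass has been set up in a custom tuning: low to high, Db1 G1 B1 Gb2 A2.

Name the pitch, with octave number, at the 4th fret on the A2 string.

A2 is MIDI 45. Adding 4 gives 49, which is Db3.

Db3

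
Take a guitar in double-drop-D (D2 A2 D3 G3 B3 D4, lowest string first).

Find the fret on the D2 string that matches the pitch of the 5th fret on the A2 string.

12

A2 at fret 5 is A2 + 5 semitones = D3.
The open D2 string is 7 semitones below the open A2, so the same pitch on the D2 string lies at fret 5 + 7 = 12.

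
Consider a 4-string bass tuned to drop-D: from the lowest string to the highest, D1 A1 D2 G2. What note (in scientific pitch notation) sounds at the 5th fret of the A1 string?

The open A1 string plus 5 semitones: A–A#–B–C–C#–D.
The walk passes from B into C once, so the octave number goes from 1 to 2.

D2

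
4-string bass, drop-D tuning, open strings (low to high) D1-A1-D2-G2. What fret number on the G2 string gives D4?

D4 is 19 semitones above the open G2 (G–G#–A–A#–…–C–C#–D), so it sits at fret 19.

19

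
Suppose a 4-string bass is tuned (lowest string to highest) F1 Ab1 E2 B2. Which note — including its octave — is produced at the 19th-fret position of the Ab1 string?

Eb3

Ab1 is MIDI 32. Adding 19 gives 51, which is Eb3.
(Equivalently spelled D#3.)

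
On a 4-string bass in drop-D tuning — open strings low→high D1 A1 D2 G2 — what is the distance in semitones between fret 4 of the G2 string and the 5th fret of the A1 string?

9 semitones

G2 at fret 4 → B2 (MIDI 47); A1 at fret 5 → D2 (MIDI 38).
47 − 38 = 9, so the two pitches are 9 semitones apart, with B2 the higher.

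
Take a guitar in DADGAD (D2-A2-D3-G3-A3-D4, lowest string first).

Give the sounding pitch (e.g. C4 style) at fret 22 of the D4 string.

The open D4 string plus 22 semitones: D–D#–E–F–…–A#–B–C.
The walk passes from B into C 2 times, so the octave number goes from 4 to 6.

C6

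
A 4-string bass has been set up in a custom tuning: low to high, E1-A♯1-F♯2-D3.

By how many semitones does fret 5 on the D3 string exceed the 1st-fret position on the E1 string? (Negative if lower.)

26 semitones

D3 at fret 5 → G3 (MIDI 55); E1 at fret 1 → F1 (MIDI 29).
55 − 29 = 26, so the two pitches are 26 semitones apart.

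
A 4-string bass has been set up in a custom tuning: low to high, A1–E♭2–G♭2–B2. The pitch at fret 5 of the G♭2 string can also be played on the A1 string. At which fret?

14

Fret 5 on G♭2 is MIDI 42 + 5 = 47 (B2). On the A1 string (open MIDI 33), that pitch is 47 − 33 = fret 14.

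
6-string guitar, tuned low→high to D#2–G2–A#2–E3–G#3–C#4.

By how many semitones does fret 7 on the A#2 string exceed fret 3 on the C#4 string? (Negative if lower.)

A#2 at fret 7 → F3 (MIDI 53); C#4 at fret 3 → E4 (MIDI 64).
53 − 64 = -11, so the two pitches are 11 semitones apart.

-11 semitones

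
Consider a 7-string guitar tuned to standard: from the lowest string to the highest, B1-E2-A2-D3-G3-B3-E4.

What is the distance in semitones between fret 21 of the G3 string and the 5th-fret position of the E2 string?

31 semitones

G3 at fret 21 → E5 (MIDI 76); E2 at fret 5 → A2 (MIDI 45).
76 − 45 = 31, so the two pitches are 31 semitones apart, with E5 the higher.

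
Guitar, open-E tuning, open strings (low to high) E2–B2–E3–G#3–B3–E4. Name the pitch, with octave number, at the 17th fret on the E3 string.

The open E3 string plus 17 semitones: E–F–F#–G–…–G–G#–A.
The walk passes from B into C once, so the octave number goes from 3 to 4.

A4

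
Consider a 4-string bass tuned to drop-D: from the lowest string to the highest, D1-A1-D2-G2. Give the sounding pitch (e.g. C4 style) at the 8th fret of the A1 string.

F2

A1 is MIDI 33. Adding 8 gives 41, which is F2.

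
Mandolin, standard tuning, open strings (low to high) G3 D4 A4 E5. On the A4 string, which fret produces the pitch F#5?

9

F#5 is 9 semitones above the open A4 (A–A#–B–C–C#–D–D#–E–F–F#), so it sits at fret 9.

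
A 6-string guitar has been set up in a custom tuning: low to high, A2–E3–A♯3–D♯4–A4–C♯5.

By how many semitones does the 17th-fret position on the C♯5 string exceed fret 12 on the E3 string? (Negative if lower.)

26 semitones

C♯5 at fret 17 → F♯6 (MIDI 90); E3 at fret 12 → E4 (MIDI 64).
90 − 64 = 26, so the two pitches are 26 semitones apart.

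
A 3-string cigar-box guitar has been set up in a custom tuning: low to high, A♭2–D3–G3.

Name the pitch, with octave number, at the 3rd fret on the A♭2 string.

The open A♭2 string plus 3 semitones: Ab–A–Bb–B.
No B→C boundary is crossed, so the octave stays at 2.

B2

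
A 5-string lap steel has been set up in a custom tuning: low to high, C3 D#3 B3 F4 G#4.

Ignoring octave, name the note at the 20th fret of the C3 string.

Each fret is one semitone, so C3 + 20 = G#.

G#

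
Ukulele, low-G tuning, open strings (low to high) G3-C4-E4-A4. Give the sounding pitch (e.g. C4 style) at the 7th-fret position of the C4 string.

Each fret is one semitone, so C4 + 7 = G4.

G4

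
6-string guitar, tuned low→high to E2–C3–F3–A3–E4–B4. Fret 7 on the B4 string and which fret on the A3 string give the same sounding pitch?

B4 at fret 7 is B4 + 7 semitones = F#5.
The open A3 string is 14 semitones below the open B4, so the same pitch on the A3 string lies at fret 7 + 14 = 21.

21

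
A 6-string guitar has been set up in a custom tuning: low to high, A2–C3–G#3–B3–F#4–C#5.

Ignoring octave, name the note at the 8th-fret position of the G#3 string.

E

G#3 is MIDI 56. Adding 8 gives 64; 64 mod 12 = 4, i.e. E.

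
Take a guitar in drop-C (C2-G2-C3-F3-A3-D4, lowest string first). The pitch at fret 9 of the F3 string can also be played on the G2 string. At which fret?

19

F3 at fret 9 is F3 + 9 semitones = D4.
The open G2 string is 10 semitones below the open F3, so the same pitch on the G2 string lies at fret 9 + 10 = 19.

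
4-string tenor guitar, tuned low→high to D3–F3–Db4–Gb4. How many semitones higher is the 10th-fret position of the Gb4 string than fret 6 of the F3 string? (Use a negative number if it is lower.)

17 semitones

Gb4 at fret 10 → E5 (MIDI 76); F3 at fret 6 → B3 (MIDI 59).
76 − 59 = 17, so the two pitches are 17 semitones apart.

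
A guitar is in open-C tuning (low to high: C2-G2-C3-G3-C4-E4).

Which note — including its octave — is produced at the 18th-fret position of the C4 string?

F#5

The open C4 string plus 18 semitones: C–C#–D–D#–…–E–F–F#.
The walk passes from B into C once, so the octave number goes from 4 to 5.
(Equivalently spelled Gb5.)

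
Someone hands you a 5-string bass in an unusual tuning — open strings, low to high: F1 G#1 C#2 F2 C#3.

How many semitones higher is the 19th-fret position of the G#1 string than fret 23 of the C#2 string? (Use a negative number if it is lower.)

G#1 at fret 19 → D#3 (MIDI 51); C#2 at fret 23 → C4 (MIDI 60).
51 − 60 = -9, so the two pitches are 9 semitones apart.

-9 semitones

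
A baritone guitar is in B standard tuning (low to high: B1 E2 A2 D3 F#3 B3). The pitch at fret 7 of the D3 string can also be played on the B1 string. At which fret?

Fret 7 on D3 is MIDI 50 + 7 = 57 (A3). On the B1 string (open MIDI 35), that pitch is 57 − 35 = fret 22.

22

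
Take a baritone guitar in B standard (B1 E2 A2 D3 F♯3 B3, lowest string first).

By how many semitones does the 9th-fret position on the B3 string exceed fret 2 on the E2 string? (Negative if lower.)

B3 at fret 9 → G♯4 (MIDI 68); E2 at fret 2 → F♯2 (MIDI 42).
68 − 42 = 26, so the two pitches are 26 semitones apart.

26 semitones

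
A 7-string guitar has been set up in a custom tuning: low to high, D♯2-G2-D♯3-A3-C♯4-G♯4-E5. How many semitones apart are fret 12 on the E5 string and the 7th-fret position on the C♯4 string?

E5 at fret 12 → E6 (MIDI 88); C♯4 at fret 7 → G♯4 (MIDI 68).
88 − 68 = 20, so the two pitches are 20 semitones apart, with E6 the higher.

20 semitones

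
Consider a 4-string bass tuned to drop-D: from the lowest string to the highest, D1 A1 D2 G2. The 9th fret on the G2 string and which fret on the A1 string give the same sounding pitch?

19

G2 at fret 9 is G2 + 9 semitones = E3.
The open A1 string is 10 semitones below the open G2, so the same pitch on the A1 string lies at fret 9 + 10 = 19.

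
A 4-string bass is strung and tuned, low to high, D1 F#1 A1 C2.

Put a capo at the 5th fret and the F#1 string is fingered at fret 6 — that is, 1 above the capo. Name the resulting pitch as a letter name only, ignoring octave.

The capo raises the open F#1 by 5 semitones to B1; fretting 1 more gives F#1 + 5 + 1 = F#1 + 6 semitones, landing on C.

C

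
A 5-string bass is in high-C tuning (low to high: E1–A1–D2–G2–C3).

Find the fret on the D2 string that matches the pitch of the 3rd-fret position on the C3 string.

C3 at fret 3 is C3 + 3 semitones = D#3.
The open D2 string is 10 semitones below the open C3, so the same pitch on the D2 string lies at fret 3 + 10 = 13.

13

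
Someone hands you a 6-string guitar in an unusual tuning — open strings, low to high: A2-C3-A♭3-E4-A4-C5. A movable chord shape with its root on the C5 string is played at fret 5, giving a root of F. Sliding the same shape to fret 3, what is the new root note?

Moving from fret 5 to fret 3 shifts the root by -2 semitones.
F down 2 semitones is E♭.

E♭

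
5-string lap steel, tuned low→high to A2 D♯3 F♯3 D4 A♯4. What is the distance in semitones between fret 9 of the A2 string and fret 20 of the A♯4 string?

A2 at fret 9 → F♯3 (MIDI 54); A♯4 at fret 20 → F♯6 (MIDI 90).
54 − 90 = -36, so the two pitches are 36 semitones apart, with F♯6 the higher.

36 semitones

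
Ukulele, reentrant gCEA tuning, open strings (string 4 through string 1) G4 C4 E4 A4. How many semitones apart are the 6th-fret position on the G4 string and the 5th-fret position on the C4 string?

G4 at fret 6 → C#5 (MIDI 73); C4 at fret 5 → F4 (MIDI 65).
73 − 65 = 8, so the two pitches are 8 semitones apart, with C#5 the higher.

8 semitones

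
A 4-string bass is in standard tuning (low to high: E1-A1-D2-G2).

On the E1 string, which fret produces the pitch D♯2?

11

D♯2 is 11 semitones above the open E1 (E–F–F#–G–…–C#–D–D#), so it sits at fret 11.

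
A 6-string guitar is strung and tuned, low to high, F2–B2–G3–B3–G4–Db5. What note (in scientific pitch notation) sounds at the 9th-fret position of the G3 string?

E4

Each fret is one semitone, so G3 + 9 = E4.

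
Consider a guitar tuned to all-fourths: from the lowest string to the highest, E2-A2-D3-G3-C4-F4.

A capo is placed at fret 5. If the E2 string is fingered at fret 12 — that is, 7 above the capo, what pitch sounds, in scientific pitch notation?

E3

The capo raises the open E2 by 5 semitones to A2; fretting 7 more gives E2 + 5 + 7 = E2 + 12 semitones = E3.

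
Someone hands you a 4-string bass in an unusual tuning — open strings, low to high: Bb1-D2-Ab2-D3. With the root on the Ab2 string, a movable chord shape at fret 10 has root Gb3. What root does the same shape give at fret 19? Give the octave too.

Moving from fret 10 to fret 19 shifts the root by 9 semitones.
Gb3 up 9 semitones is Eb4.

Eb4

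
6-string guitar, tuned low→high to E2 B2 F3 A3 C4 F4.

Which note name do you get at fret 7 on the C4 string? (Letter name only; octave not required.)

G

The open C4 string plus 7 semitones: C–C#–D–D#–E–F–F#–G.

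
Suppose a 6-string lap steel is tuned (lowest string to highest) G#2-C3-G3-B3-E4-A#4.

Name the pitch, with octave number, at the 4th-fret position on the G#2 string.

Each fret is one semitone, so G#2 + 4 = C3.

C3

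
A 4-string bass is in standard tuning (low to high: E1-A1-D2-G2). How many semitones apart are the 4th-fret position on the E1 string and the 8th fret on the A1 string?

9 semitones

E1 at fret 4 → G#1 (MIDI 32); A1 at fret 8 → F2 (MIDI 41).
32 − 41 = -9, so the two pitches are 9 semitones apart, with F2 the higher.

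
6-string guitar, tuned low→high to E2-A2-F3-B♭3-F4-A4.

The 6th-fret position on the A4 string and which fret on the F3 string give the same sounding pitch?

22

Fret 6 on A4 is MIDI 69 + 6 = 75 (E♭5). On the F3 string (open MIDI 53), that pitch is 75 − 53 = fret 22.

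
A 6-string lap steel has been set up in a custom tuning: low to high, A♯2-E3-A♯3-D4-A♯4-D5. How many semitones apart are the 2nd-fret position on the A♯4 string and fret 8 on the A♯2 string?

A♯4 at fret 2 → C5 (MIDI 72); A♯2 at fret 8 → F♯3 (MIDI 54).
72 − 54 = 18, so the two pitches are 18 semitones apart, with C5 the higher.

18 semitones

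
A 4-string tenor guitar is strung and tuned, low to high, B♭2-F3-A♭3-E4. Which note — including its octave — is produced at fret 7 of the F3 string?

The open F3 string plus 7 semitones: F–Gb–G–Ab–A–Bb–B–C.
The walk passes from B into C once, so the octave number goes from 3 to 4.

C4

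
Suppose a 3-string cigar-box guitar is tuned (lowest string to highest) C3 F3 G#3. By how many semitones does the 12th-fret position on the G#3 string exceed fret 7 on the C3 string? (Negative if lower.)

G#3 at fret 12 → G#4 (MIDI 68); C3 at fret 7 → G3 (MIDI 55).
68 − 55 = 13, so the two pitches are 13 semitones apart.

13 semitones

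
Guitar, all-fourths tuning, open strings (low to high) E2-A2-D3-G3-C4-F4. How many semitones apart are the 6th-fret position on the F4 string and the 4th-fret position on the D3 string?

17 semitones

F4 at fret 6 → B4 (MIDI 71); D3 at fret 4 → F♯3 (MIDI 54).
71 − 54 = 17, so the two pitches are 17 semitones apart, with B4 the higher.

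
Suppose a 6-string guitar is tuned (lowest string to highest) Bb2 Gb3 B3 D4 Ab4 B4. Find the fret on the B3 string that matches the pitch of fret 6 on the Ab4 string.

15

Fret 6 on Ab4 is MIDI 68 + 6 = 74 (D5). On the B3 string (open MIDI 59), that pitch is 74 − 59 = fret 15.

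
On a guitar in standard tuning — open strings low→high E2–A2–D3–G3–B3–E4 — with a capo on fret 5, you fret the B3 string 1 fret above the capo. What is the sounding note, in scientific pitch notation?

F4

The capo raises the open B3 by 5 semitones to E4; fretting 1 more gives B3 + 5 + 1 = B3 + 6 semitones = F4.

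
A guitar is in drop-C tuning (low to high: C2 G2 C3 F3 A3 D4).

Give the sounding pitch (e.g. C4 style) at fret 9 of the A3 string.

F#4

A3 is MIDI 57. Adding 9 gives 66, which is F#4.
(Equivalently spelled Gb4.)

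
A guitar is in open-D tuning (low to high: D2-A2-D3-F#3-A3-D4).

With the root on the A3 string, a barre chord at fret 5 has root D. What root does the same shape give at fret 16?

C#

Moving from fret 5 to fret 16 shifts the root by 11 semitones.
D up 11 semitones is C#.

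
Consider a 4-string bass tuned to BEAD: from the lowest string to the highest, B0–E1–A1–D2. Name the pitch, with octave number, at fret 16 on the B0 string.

D♯2

B0 is MIDI 23. Adding 16 gives 39, which is D♯2.
(Equivalently spelled E♭2.)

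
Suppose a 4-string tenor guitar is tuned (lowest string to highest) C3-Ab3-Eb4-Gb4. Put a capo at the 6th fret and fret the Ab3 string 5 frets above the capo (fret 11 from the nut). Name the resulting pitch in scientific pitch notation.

G4

The capo raises the open Ab3 by 6 semitones to D4; fretting 5 more gives Ab3 + 6 + 5 = Ab3 + 11 semitones = G4.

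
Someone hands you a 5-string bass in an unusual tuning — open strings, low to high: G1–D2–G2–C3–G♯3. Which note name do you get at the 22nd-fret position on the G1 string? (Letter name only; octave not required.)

G1 is MIDI 31. Adding 22 gives 53; 53 mod 12 = 5, i.e. F.

F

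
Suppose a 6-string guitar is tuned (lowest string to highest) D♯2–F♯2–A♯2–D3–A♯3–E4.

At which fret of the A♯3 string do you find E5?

E5 is 18 semitones above the open A♯3 (A#–B–C–C#–…–D–D#–E), so it sits at fret 18.

18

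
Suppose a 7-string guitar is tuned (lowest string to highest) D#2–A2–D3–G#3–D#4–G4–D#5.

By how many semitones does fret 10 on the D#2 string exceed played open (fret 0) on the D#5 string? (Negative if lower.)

-26 semitones

D#2 at fret 10 → C#3 (MIDI 49); D#5 at fret 0 → D#5 (MIDI 75).
49 − 75 = -26, so the two pitches are 26 semitones apart.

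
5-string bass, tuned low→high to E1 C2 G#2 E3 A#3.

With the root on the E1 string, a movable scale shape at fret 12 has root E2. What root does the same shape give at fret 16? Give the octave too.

Moving from fret 12 to fret 16 shifts the root by 4 semitones.
E2 up 4 semitones is G#2.

G#2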